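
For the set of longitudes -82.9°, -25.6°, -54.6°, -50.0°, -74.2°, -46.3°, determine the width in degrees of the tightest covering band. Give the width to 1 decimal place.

Sort the longitudes: -82.9°, -74.2°, -54.6°, -50.0°, -46.3°, -25.6°.
Eastward gaps between consecutive values (wrapping around): 8.7°, 19.6°, 4.6°, 3.7°, 20.7°, 302.7°.
Largest gap = 302.7° ⇒ minimal covering band is its complement: 360° − 302.7° = 57.3°.
Band runs from -82.9° eastward to -25.6°.

57.3°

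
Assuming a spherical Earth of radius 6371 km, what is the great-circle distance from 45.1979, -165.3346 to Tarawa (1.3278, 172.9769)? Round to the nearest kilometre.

Δλ = 172.9769 − -165.3346 = 338.3115°; wrapped into (−180°, 180°]: -21.6885°.
Δφ = 1.3278 − 45.1979 = -43.8701°.
a = sin²(Δφ/2) + cos φ₁ · cos φ₂ · sin²(Δλ/2) = 0.164479.
c = 2·atan2(√a, √(1−a)) = 0.83518 rad → d = 6371·c ≈ 5320.96 km.

5321 km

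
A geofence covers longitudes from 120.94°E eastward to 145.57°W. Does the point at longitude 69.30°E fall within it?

Band width going east from +120.94° to -145.57°: ((-145.57 − 120.94) mod 360) = 93.49°.
Offset of +69.30° east of the west edge: ((69.30 − 120.94) mod 360) = 308.36°.
308.36° > 93.49° ⇒ outside.

No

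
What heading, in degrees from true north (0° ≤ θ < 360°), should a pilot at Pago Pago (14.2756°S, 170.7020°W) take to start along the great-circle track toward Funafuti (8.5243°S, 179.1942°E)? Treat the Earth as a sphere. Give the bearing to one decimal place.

Δλ = 179.1942 − -170.7020 = 349.8962°; wrapped into (−180°, 180°]: -10.1038°.
θ = atan2( sin Δλ · cos φ₂ , cos φ₁ · sin φ₂ − sin φ₁ · cos φ₂ · cos Δλ )
  = atan2(-0.17349, 0.09643) = -60.935° → normalised to [0°, 360°): 299.065°.

299.1°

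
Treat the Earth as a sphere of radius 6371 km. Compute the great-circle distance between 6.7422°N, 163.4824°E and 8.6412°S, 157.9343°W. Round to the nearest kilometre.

Δλ = -157.9343 − 163.4824 = -321.4167°; wrapped into (−180°, 180°]: 38.5833°.
Δφ = -8.6412 − 6.7422 = -15.3834°.
a = sin²(Δφ/2) + cos φ₁ · cos φ₂ · sin²(Δλ/2) = 0.125077.
c = 2·atan2(√a, √(1−a)) = 0.72297 rad → d = 6371·c ≈ 4606.03 km.

4606 km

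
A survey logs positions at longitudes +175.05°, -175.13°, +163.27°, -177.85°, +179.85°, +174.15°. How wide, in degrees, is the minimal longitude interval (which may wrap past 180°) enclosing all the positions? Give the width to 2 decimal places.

21.60°

Sort the longitudes: -177.85°, -175.13°, +163.27°, +174.15°, +175.05°, +179.85°.
Eastward gaps between consecutive values (wrapping around): 2.72°, 338.40°, 10.88°, 0.90°, 4.80°, 2.30°.
Largest gap = 338.40° ⇒ minimal covering band is its complement: 360° − 338.40° = 21.60°.
Band runs from +163.27° eastward to -175.13°, crossing the antimeridian.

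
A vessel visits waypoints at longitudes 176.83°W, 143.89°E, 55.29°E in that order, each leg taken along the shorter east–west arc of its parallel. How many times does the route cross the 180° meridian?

1

Leg 1: -176.83° → +143.89°, shortest Δλ = -39.28° (west) — crosses 180°.
Leg 2: +143.89° → +55.29°, shortest Δλ = -88.6° (west) — does not cross 180°.
Total crossings: 1.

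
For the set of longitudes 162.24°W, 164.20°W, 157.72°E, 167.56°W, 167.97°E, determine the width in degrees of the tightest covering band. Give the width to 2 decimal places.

Sort the longitudes: -167.56°, -164.20°, -162.24°, +157.72°, +167.97°.
Eastward gaps between consecutive values (wrapping around): 3.36°, 1.96°, 319.96°, 10.25°, 24.47°.
Largest gap = 319.96° ⇒ minimal covering band is its complement: 360° − 319.96° = 40.04°.
Band runs from +157.72° eastward to -162.24°, crossing the antimeridian.

40.04°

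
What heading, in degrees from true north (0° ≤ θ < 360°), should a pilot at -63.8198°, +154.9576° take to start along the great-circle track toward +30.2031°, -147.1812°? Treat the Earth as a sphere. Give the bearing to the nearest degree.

Δλ = -147.1812 − 154.9576 = -302.1388°; wrapped into (−180°, 180°]: 57.8612°.
θ = atan2( sin Δλ · cos φ₂ , cos φ₁ · sin φ₂ − sin φ₁ · cos φ₂ · cos Δλ )
  = atan2(0.73181, 0.63454) = 49.072° → normalised to [0°, 360°): 49.072°.

49°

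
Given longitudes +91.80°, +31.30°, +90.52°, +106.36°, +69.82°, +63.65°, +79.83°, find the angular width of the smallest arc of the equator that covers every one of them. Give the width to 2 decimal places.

Sort the longitudes: +31.30°, +63.65°, +69.82°, +79.83°, +90.52°, +91.80°, +106.36°.
Eastward gaps between consecutive values (wrapping around): 32.35°, 6.17°, 10.01°, 10.69°, 1.28°, 14.56°, 284.94°.
Largest gap = 284.94° ⇒ minimal covering band is its complement: 360° − 284.94° = 75.06°.
Band runs from +31.30° eastward to +106.36°.

75.06°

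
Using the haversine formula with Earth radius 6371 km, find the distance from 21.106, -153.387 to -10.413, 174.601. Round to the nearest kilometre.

Δλ = 174.601 − -153.387 = 327.988°; wrapped into (−180°, 180°]: -32.012°.
Δφ = -10.413 − 21.106 = -31.519°.
a = sin²(Δφ/2) + cos φ₁ · cos φ₂ · sin²(Δλ/2) = 0.143529.
c = 2·atan2(√a, √(1−a)) = 0.77711 rad → d = 6371·c ≈ 4950.98 km.

4951 km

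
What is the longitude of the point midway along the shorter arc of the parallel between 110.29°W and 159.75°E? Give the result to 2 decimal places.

155.27°W

Signed shortest Δλ from -110.29° to +159.75° is -89.96°.
Midpoint longitude = -110.29° + (-89.96°)/2 = -110.29° − 44.98° = -155.27°.
(The naïve average (-110.29 + +159.75)/2 = 24.73° is on the wrong side of the globe.)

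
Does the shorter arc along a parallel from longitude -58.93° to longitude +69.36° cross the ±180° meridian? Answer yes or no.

Signed shortest Δλ = ((69.36 − -58.93 + 180) mod 360) − 180 = 128.29°.
Going east by 128.29° from -58.93° reaches +69.36° without touching 180°.

No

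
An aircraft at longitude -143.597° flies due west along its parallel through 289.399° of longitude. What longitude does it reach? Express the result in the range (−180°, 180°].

-72.996°

Start at -143.597°; shift −289.399° → -432.996°.
-432.996° lies outside (−180°, 180°]; add 360° → -72.996°.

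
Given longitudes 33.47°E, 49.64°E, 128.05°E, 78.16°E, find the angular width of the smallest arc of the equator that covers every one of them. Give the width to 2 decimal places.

Sort the longitudes: +33.47°, +49.64°, +78.16°, +128.05°.
Eastward gaps between consecutive values (wrapping around): 16.17°, 28.52°, 49.89°, 265.42°.
Largest gap = 265.42° ⇒ minimal covering band is its complement: 360° − 265.42° = 94.58°.
Band runs from +33.47° eastward to +128.05°.

94.58°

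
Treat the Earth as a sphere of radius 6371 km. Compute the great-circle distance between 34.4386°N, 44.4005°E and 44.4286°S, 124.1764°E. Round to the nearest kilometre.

11891 km

Δλ = 124.1764 − 44.4005 = 79.7759°.
Δφ = -44.4286 − 34.4386 = -78.8672°.
a = sin²(Δφ/2) + cos φ₁ · cos φ₂ · sin²(Δλ/2) = 0.645669.
c = 2·atan2(√a, √(1−a)) = 1.86642 rad → d = 6371·c ≈ 11890.97 km.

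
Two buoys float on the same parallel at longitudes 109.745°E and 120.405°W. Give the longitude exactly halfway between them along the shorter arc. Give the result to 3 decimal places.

Signed shortest Δλ from +109.745° to -120.405° is +129.850°.
Midpoint longitude = +109.745° + (+129.850°)/2 = +109.745° + 64.925° = +174.670°.
(The naïve average (+109.745 + -120.405)/2 = -5.33° is on the wrong side of the globe.)

174.670°E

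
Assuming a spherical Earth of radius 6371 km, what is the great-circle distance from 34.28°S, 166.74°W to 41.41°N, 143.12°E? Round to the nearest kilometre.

Δλ = 143.12 − -166.74 = 309.86°; wrapped into (−180°, 180°]: -50.14°.
Δφ = 41.41 − -34.28 = 75.69°.
a = sin²(Δφ/2) + cos φ₁ · cos φ₂ · sin²(Δλ/2) = 0.487682.
c = 2·atan2(√a, √(1−a)) = 1.54616 rad → d = 6371·c ≈ 9850.57 km.

9851 km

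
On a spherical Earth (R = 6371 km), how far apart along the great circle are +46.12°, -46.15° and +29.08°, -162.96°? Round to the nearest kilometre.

9516 km

Δλ = -162.96 − -46.15 = -116.81°.
Δφ = 29.08 − 46.12 = -17.04°.
a = sin²(Δφ/2) + cos φ₁ · cos φ₂ · sin²(Δλ/2) = 0.461448.
c = 2·atan2(√a, √(1−a)) = 1.49362 rad → d = 6371·c ≈ 9515.83 km.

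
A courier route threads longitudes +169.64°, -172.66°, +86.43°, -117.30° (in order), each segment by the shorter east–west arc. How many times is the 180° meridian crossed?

3

Leg 1: +169.64° → -172.66°, shortest Δλ = 17.7° (east) — crosses 180°.
Leg 2: -172.66° → +86.43°, shortest Δλ = -100.91° (west) — crosses 180°.
Leg 3: +86.43° → -117.30°, shortest Δλ = 156.27° (east) — crosses 180°.
Total crossings: 3.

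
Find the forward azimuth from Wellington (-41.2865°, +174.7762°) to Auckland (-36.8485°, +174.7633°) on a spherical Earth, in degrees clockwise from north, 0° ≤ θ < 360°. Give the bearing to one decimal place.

359.9°

Δλ = 174.7633 − 174.7762 = -0.0129°.
θ = atan2( sin Δλ · cos φ₂ , cos φ₁ · sin φ₂ − sin φ₁ · cos φ₂ · cos Δλ )
  = atan2(-0.00018, 0.07738) = -0.133° → normalised to [0°, 360°): 359.867°.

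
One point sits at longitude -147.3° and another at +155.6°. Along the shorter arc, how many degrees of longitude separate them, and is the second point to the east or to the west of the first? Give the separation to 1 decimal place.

Raw difference: 155.6 − -147.3 = 302.9°.
Normalise into (−180°, 180°]: 302.9° − 360° = -57.1°.
Negative ⇒ the second point lies to the west; separation 57.1°.

57.1° west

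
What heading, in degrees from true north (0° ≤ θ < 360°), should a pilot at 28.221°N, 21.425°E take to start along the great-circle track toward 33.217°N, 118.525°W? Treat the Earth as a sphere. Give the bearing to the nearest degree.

326°

Δλ = -118.525 − 21.425 = -139.950°.
θ = atan2( sin Δλ · cos φ₂ , cos φ₁ · sin φ₂ − sin φ₁ · cos φ₂ · cos Δλ )
  = atan2(-0.53832, 0.78552) = -34.423° → normalised to [0°, 360°): 325.577°.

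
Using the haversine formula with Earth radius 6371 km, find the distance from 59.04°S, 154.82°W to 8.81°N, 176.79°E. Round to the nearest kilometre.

7960 km

Δλ = 176.79 − -154.82 = 331.61°; wrapped into (−180°, 180°]: -28.39°.
Δφ = 8.81 − -59.04 = 67.85°.
a = sin²(Δφ/2) + cos φ₁ · cos φ₂ · sin²(Δλ/2) = 0.342054.
c = 2·atan2(√a, √(1−a)) = 1.24940 rad → d = 6371·c ≈ 7959.93 km.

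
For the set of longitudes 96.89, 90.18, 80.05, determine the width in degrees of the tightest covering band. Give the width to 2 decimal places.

Sort the longitudes: +80.05°, +90.18°, +96.89°.
Eastward gaps between consecutive values (wrapping around): 10.13°, 6.71°, 343.16°.
Largest gap = 343.16° ⇒ minimal covering band is its complement: 360° − 343.16° = 16.84°.
Band runs from +80.05° eastward to +96.89°.

16.84°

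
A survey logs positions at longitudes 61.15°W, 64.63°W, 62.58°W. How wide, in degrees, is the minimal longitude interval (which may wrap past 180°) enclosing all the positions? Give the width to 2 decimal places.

Sort the longitudes: -64.63°, -62.58°, -61.15°.
Eastward gaps between consecutive values (wrapping around): 2.05°, 1.43°, 356.52°.
Largest gap = 356.52° ⇒ minimal covering band is its complement: 360° − 356.52° = 3.48°.
Band runs from -64.63° eastward to -61.15°.

3.48°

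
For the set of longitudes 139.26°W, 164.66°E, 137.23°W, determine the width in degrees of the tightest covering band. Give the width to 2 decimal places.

Sort the longitudes: -139.26°, -137.23°, +164.66°.
Eastward gaps between consecutive values (wrapping around): 2.03°, 301.89°, 56.08°.
Largest gap = 301.89° ⇒ minimal covering band is its complement: 360° − 301.89° = 58.11°.
Band runs from +164.66° eastward to -137.23°, crossing the antimeridian.

58.11°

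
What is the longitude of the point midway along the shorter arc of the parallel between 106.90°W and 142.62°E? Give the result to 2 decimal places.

Signed shortest Δλ from -106.90° to +142.62° is -110.48°.
Midpoint longitude = -106.90° + (-110.48°)/2 = -106.90° − 55.24° = -162.14°.
(The naïve average (-106.90 + +142.62)/2 = 17.86° is on the wrong side of the globe.)

162.14°W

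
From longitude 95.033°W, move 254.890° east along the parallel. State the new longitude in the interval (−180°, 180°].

159.857°E

Start at -95.033°; shift +254.890° → +159.857°.
+159.857° already lies in (−180°, 180°].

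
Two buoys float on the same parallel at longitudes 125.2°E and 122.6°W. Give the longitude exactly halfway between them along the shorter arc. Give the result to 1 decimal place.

178.7°W

Signed shortest Δλ from +125.2° to -122.6° is +112.2°.
Midpoint longitude = +125.2° + (+112.2°)/2 = +125.2° + 56.1° = +181.3°.
Normalise into (−180°, 180°]: -178.7°.
(The naïve average (+125.2 + -122.6)/2 = 1.3° is on the wrong side of the globe.)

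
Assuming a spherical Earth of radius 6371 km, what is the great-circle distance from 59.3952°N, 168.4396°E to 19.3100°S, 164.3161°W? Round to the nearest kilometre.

9096 km

Δλ = -164.3161 − 168.4396 = -332.7557°; wrapped into (−180°, 180°]: 27.2443°.
Δφ = -19.3100 − 59.3952 = -78.7052°.
a = sin²(Δφ/2) + cos φ₁ · cos φ₂ · sin²(Δλ/2) = 0.428723.
c = 2·atan2(√a, √(1−a)) = 1.42775 rad → d = 6371·c ≈ 9096.22 km.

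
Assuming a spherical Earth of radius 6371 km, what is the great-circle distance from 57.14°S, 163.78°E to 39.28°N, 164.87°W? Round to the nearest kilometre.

Δλ = -164.87 − 163.78 = -328.65°; wrapped into (−180°, 180°]: 31.35°.
Δφ = 39.28 − -57.14 = 96.42°.
a = sin²(Δφ/2) + cos φ₁ · cos φ₂ · sin²(Δλ/2) = 0.586567.
c = 2·atan2(√a, √(1−a)) = 1.74481 rad → d = 6371·c ≈ 11116.16 km.

11116 km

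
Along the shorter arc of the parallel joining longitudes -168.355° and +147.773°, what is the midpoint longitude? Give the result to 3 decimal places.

Signed shortest Δλ from -168.355° to +147.773° is -43.872°.
Midpoint longitude = -168.355° + (-43.872°)/2 = -168.355° − 21.936° = -190.291°.
Normalise into (−180°, 180°]: +169.709°.
(The naïve average (-168.355 + +147.773)/2 = -10.291° is on the wrong side of the globe.)

+169.709°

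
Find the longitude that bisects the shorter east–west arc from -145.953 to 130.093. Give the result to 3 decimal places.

+172.070°

Signed shortest Δλ from -145.953° to +130.093° is -83.954°.
Midpoint longitude = -145.953° + (-83.954°)/2 = -145.953° − 41.977° = -187.930°.
Normalise into (−180°, 180°]: +172.070°.
(The naïve average (-145.953 + +130.093)/2 = -7.93° is on the wrong side of the globe.)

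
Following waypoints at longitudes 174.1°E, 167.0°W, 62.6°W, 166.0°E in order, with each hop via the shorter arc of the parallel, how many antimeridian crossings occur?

Leg 1: +174.1° → -167.0°, shortest Δλ = 18.9° (east) — crosses 180°.
Leg 2: -167.0° → -62.6°, shortest Δλ = 104.4° (east) — does not cross 180°.
Leg 3: -62.6° → +166.0°, shortest Δλ = -131.4° (west) — crosses 180°.
Total crossings: 2.

2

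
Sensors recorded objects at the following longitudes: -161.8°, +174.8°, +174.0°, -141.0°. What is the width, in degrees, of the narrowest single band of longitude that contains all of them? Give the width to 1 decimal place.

Sort the longitudes: -161.8°, -141.0°, +174.0°, +174.8°.
Eastward gaps between consecutive values (wrapping around): 20.8°, 315.0°, 0.8°, 23.4°.
Largest gap = 315.0° ⇒ minimal covering band is its complement: 360° − 315.0° = 45.0°.
Band runs from +174.0° eastward to -141.0°, crossing the antimeridian.

45.0°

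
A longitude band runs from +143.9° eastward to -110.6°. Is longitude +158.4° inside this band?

Band width going east from +143.9° to -110.6°: ((-110.6 − 143.9) mod 360) = 105.5°.
Offset of +158.4° east of the west edge: ((158.4 − 143.9) mod 360) = 14.5°.
14.5° ≤ 105.5° ⇒ inside.

Yes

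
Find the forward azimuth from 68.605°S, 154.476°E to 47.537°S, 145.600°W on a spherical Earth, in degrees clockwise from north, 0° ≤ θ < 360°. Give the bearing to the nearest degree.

86°

Δλ = -145.600 − 154.476 = -300.076°; wrapped into (−180°, 180°]: 59.924°.
θ = atan2( sin Δλ · cos φ₂ , cos φ₁ · sin φ₂ − sin φ₁ · cos φ₂ · cos Δλ )
  = atan2(0.58422, 0.04590) = 85.507° → normalised to [0°, 360°): 85.507°.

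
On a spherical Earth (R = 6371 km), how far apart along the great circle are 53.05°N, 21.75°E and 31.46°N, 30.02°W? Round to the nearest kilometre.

Δλ = -30.02 − 21.75 = -51.77°.
Δφ = 31.46 − 53.05 = -21.59°.
a = sin²(Δφ/2) + cos φ₁ · cos φ₂ · sin²(Δλ/2) = 0.132806.
c = 2·atan2(√a, √(1−a)) = 0.74603 rad → d = 6371·c ≈ 4752.97 km.

4753 km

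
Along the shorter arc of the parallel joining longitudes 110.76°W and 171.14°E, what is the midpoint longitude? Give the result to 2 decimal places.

149.81°W

Signed shortest Δλ from -110.76° to +171.14° is -78.10°.
Midpoint longitude = -110.76° + (-78.10°)/2 = -110.76° − 39.05° = -149.81°.
(The naïve average (-110.76 + +171.14)/2 = 30.19° is on the wrong side of the globe.)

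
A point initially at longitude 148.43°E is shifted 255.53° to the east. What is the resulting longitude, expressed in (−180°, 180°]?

Start at +148.43°; shift +255.53° → +403.96°.
+403.96° lies outside (−180°, 180°]; subtract 360° → +43.96°.

43.96°E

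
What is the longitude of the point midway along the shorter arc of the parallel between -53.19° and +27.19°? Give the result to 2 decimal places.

-13.00°

Signed shortest Δλ from -53.19° to +27.19° is +80.38°.
Midpoint longitude = -53.19° + (+80.38°)/2 = -53.19° + 40.19° = -13.00°.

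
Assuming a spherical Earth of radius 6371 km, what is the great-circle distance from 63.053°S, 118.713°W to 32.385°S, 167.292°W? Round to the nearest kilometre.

4788 km

Δλ = -167.292 − -118.713 = -48.579°.
Δφ = -32.385 − -63.053 = 30.668°.
a = sin²(Δφ/2) + cos φ₁ · cos φ₂ · sin²(Δλ/2) = 0.134684.
c = 2·atan2(√a, √(1−a)) = 0.75155 rad → d = 6371·c ≈ 4788.12 km.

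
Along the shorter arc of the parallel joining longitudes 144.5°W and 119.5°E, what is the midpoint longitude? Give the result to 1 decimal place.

Signed shortest Δλ from -144.5° to +119.5° is -96.0°.
Midpoint longitude = -144.5° + (-96.0°)/2 = -144.5° − 48.0° = -192.5°.
Normalise into (−180°, 180°]: +167.5°.
(The naïve average (-144.5 + +119.5)/2 = -12.5° is on the wrong side of the globe.)

167.5°E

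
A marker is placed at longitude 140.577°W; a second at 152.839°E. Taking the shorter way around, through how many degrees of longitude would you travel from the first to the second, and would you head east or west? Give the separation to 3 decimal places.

66.584° west

Raw difference: 152.839 − -140.577 = 293.416°.
Normalise into (−180°, 180°]: 293.416° − 360° = -66.584°.
Negative ⇒ the second point lies to the west; separation 66.584°.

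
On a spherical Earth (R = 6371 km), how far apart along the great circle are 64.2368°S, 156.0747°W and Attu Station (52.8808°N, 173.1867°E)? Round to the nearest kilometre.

Δλ = 173.1867 − -156.0747 = 329.2614°; wrapped into (−180°, 180°]: -30.7386°.
Δφ = 52.8808 − -64.2368 = 117.1176°.
a = sin²(Δφ/2) + cos φ₁ · cos φ₂ · sin²(Δλ/2) = 0.746335.
c = 2·atan2(√a, √(1−a)) = 2.08595 rad → d = 6371·c ≈ 13289.60 km.

13290 km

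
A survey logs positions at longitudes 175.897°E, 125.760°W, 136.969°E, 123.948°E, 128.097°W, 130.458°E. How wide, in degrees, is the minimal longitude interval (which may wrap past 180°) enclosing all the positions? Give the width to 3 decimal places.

110.292°

Sort the longitudes: -128.097°, -125.760°, +123.948°, +130.458°, +136.969°, +175.897°.
Eastward gaps between consecutive values (wrapping around): 2.337°, 249.708°, 6.510°, 6.511°, 38.928°, 56.006°.
Largest gap = 249.708° ⇒ minimal covering band is its complement: 360° − 249.708° = 110.292°.
Band runs from +123.948° eastward to -125.760°, crossing the antimeridian.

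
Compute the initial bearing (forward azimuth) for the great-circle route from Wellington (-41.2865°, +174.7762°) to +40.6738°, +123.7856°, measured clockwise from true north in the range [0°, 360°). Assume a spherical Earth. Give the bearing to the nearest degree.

324°

Δλ = 123.7856 − 174.7762 = -50.9906°.
θ = atan2( sin Δλ · cos φ₂ , cos φ₁ · sin φ₂ − sin φ₁ · cos φ₂ · cos Δλ )
  = atan2(-0.58933, 0.80474) = -36.217° → normalised to [0°, 360°): 323.783°.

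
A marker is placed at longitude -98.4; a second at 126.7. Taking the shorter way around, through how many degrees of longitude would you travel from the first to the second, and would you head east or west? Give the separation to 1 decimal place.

134.9° west

Raw difference: 126.7 − -98.4 = 225.1°.
Normalise into (−180°, 180°]: 225.1° − 360° = -134.9°.
Negative ⇒ the second point lies to the west; separation 134.9°.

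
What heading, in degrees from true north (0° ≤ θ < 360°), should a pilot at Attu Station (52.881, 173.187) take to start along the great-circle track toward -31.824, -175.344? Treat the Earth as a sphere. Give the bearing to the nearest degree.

170°

Δλ = -175.344 − 173.187 = -348.531°; wrapped into (−180°, 180°]: 11.469°.
θ = atan2( sin Δλ · cos φ₂ , cos φ₁ · sin φ₂ − sin φ₁ · cos φ₂ · cos Δλ )
  = atan2(0.16895, -0.98220) = 170.240° → normalised to [0°, 360°): 170.240°.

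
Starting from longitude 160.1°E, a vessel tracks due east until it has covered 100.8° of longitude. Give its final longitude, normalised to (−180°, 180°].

99.1°W

Start at +160.1°; shift +100.8° → +260.9°.
+260.9° lies outside (−180°, 180°]; subtract 360° → -99.1°.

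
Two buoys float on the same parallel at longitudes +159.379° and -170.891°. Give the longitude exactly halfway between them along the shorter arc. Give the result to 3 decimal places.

+174.244°

Signed shortest Δλ from +159.379° to -170.891° is +29.730°.
Midpoint longitude = +159.379° + (+29.730°)/2 = +159.379° + 14.865° = +174.244°.
(The naïve average (+159.379 + -170.891)/2 = -5.756° is on the wrong side of the globe.)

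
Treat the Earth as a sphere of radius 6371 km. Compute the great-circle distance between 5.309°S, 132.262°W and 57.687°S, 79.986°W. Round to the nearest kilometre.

Δλ = -79.986 − -132.262 = 52.276°.
Δφ = -57.687 − -5.309 = -52.378°.
a = sin²(Δφ/2) + cos φ₁ · cos φ₂ · sin²(Δλ/2) = 0.298070.
c = 2·atan2(√a, √(1−a)) = 1.15506 rad → d = 6371·c ≈ 7358.91 km.

7359 km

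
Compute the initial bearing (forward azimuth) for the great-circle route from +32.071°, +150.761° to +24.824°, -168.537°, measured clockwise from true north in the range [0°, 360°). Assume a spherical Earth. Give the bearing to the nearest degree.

91°

Δλ = -168.537 − 150.761 = -319.298°; wrapped into (−180°, 180°]: 40.702°.
θ = atan2( sin Δλ · cos φ₂ , cos φ₁ · sin φ₂ − sin φ₁ · cos φ₂ · cos Δλ )
  = atan2(0.59187, -0.00958) = 90.927° → normalised to [0°, 360°): 90.927°.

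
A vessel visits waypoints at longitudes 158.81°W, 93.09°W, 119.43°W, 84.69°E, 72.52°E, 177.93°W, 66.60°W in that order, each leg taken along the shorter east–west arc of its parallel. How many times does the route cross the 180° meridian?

Leg 1: -158.81° → -93.09°, shortest Δλ = 65.72° (east) — does not cross 180°.
Leg 2: -93.09° → -119.43°, shortest Δλ = -26.34° (west) — does not cross 180°.
Leg 3: -119.43° → +84.69°, shortest Δλ = -155.88° (west) — crosses 180°.
Leg 4: +84.69° → +72.52°, shortest Δλ = -12.17° (west) — does not cross 180°.
Leg 5: +72.52° → -177.93°, shortest Δλ = 109.55° (east) — crosses 180°.
Leg 6: -177.93° → -66.60°, shortest Δλ = 111.33° (east) — does not cross 180°.
Total crossings: 2.

2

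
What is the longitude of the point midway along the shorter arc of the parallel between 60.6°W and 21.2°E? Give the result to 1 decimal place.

19.7°W

Signed shortest Δλ from -60.6° to +21.2° is +81.8°.
Midpoint longitude = -60.6° + (+81.8°)/2 = -60.6° + 40.9° = -19.7°.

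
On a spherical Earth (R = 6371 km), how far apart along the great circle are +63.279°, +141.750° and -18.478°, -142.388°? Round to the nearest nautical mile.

6022 nmi

Δλ = -142.388 − 141.750 = -284.138°; wrapped into (−180°, 180°]: 75.862°.
Δφ = -18.478 − 63.279 = -81.757°.
a = sin²(Δφ/2) + cos φ₁ · cos φ₂ · sin²(Δλ/2) = 0.589463.
c = 2·atan2(√a, √(1−a)) = 1.75069 rad → d = 6371·c ≈ 11153.65 km ≈ 6022.49 nmi.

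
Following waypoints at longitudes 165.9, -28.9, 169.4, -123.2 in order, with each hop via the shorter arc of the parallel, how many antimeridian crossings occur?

3

Leg 1: +165.9° → -28.9°, shortest Δλ = 165.2° (east) — crosses 180°.
Leg 2: -28.9° → +169.4°, shortest Δλ = -161.7° (west) — crosses 180°.
Leg 3: +169.4° → -123.2°, shortest Δλ = 67.4° (east) — crosses 180°.
Total crossings: 3.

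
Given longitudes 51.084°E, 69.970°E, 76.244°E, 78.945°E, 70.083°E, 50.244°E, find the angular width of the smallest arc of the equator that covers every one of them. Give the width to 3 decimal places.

Sort the longitudes: +50.244°, +51.084°, +69.970°, +70.083°, +76.244°, +78.945°.
Eastward gaps between consecutive values (wrapping around): 0.840°, 18.886°, 0.113°, 6.161°, 2.701°, 331.299°.
Largest gap = 331.299° ⇒ minimal covering band is its complement: 360° − 331.299° = 28.701°.
Band runs from +50.244° eastward to +78.945°.

28.701°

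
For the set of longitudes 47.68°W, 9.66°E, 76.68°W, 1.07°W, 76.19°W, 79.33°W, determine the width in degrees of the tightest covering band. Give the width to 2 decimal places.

88.99°

Sort the longitudes: -79.33°, -76.68°, -76.19°, -47.68°, -1.07°, +9.66°.
Eastward gaps between consecutive values (wrapping around): 2.65°, 0.49°, 28.51°, 46.61°, 10.73°, 271.01°.
Largest gap = 271.01° ⇒ minimal covering band is its complement: 360° − 271.01° = 88.99°.
Band runs from -79.33° eastward to +9.66°.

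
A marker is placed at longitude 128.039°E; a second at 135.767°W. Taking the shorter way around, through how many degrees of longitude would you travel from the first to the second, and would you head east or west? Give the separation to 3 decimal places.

96.194° east

Raw difference: -135.767 − 128.039 = -263.806°.
Normalise into (−180°, 180°]: -263.806° + 360° = 96.194°.
Positive ⇒ the second point lies to the east; separation 96.194°.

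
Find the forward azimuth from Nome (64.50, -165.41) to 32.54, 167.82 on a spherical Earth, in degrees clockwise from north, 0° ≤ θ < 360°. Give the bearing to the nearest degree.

220°

Δλ = 167.82 − -165.41 = 333.23°; wrapped into (−180°, 180°]: -26.77°.
θ = atan2( sin Δλ · cos φ₂ , cos φ₁ · sin φ₂ − sin φ₁ · cos φ₂ · cos Δλ )
  = atan2(-0.37970, -0.44778) = -139.703° → normalised to [0°, 360°): 220.297°.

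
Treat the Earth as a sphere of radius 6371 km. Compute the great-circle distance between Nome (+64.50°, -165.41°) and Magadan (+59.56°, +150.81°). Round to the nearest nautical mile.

Δλ = 150.81 − -165.41 = 316.22°; wrapped into (−180°, 180°]: -43.78°.
Δφ = 59.56 − 64.50 = -4.94°.
a = sin²(Δφ/2) + cos φ₁ · cos φ₂ · sin²(Δλ/2) = 0.032175.
c = 2·atan2(√a, √(1−a)) = 0.36070 rad → d = 6371·c ≈ 2298.01 km ≈ 1240.83 nmi.

1241 nmi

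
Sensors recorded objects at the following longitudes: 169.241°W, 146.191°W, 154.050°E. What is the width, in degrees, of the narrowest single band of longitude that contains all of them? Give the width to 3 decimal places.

59.759°

Sort the longitudes: -169.241°, -146.191°, +154.050°.
Eastward gaps between consecutive values (wrapping around): 23.050°, 300.241°, 36.709°.
Largest gap = 300.241° ⇒ minimal covering band is its complement: 360° − 300.241° = 59.759°.
Band runs from +154.050° eastward to -146.191°, crossing the antimeridian.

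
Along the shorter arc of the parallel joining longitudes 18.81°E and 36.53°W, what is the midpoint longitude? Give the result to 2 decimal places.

Signed shortest Δλ from +18.81° to -36.53° is -55.34°.
Midpoint longitude = +18.81° + (-55.34°)/2 = +18.81° − 27.67° = -8.86°.

8.86°W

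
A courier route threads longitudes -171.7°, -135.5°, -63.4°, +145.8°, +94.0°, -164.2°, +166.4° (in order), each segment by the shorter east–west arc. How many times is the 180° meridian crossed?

3

Leg 1: -171.7° → -135.5°, shortest Δλ = 36.2° (east) — does not cross 180°.
Leg 2: -135.5° → -63.4°, shortest Δλ = 72.1° (east) — does not cross 180°.
Leg 3: -63.4° → +145.8°, shortest Δλ = -150.8° (west) — crosses 180°.
Leg 4: +145.8° → +94.0°, shortest Δλ = -51.8° (west) — does not cross 180°.
Leg 5: +94.0° → -164.2°, shortest Δλ = 101.8° (east) — crosses 180°.
Leg 6: -164.2° → +166.4°, shortest Δλ = -29.4° (west) — crosses 180°.
Total crossings: 3.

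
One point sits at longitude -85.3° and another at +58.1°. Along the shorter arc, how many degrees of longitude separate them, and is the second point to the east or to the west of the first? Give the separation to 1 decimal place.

Raw difference: 58.1 − -85.3 = 143.4°.
Normalise into (−180°, 180°]: 143.4° stays 143.4°.
Positive ⇒ the second point lies to the east; separation 143.4°.

143.4° east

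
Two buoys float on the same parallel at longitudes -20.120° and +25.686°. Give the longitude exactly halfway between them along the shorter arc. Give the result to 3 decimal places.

Signed shortest Δλ from -20.120° to +25.686° is +45.806°.
Midpoint longitude = -20.120° + (+45.806°)/2 = -20.120° + 22.903° = +2.783°.

+2.783°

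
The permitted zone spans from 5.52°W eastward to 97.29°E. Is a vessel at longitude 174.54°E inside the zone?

No

Band width going east from -5.52° to +97.29°: ((97.29 − -5.52) mod 360) = 102.81°.
Offset of +174.54° east of the west edge: ((174.54 − -5.52) mod 360) = 180.06°.
180.06° > 102.81° ⇒ outside.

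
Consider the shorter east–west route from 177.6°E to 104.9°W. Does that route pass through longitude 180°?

Yes

Naïve |-104.9 − 177.6| = 282.5° > 180°, so the shorter arc goes the other way round — across 180°.
Signed shortest Δλ = ((-104.9 − 177.6 + 180) mod 360) − 180 = 77.5°.
Going east by 77.5° from +177.6° passes through 180° before reaching -104.9°.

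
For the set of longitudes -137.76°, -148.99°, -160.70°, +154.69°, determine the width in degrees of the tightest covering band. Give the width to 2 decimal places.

Sort the longitudes: -160.70°, -148.99°, -137.76°, +154.69°.
Eastward gaps between consecutive values (wrapping around): 11.71°, 11.23°, 292.45°, 44.61°.
Largest gap = 292.45° ⇒ minimal covering band is its complement: 360° − 292.45° = 67.55°.
Band runs from +154.69° eastward to -137.76°, crossing the antimeridian.

67.55°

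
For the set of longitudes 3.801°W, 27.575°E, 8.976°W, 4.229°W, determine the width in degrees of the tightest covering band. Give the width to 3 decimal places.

Sort the longitudes: -8.976°, -4.229°, -3.801°, +27.575°.
Eastward gaps between consecutive values (wrapping around): 4.747°, 0.428°, 31.376°, 323.449°.
Largest gap = 323.449° ⇒ minimal covering band is its complement: 360° − 323.449° = 36.551°.
Band runs from -8.976° eastward to +27.575°.

36.551°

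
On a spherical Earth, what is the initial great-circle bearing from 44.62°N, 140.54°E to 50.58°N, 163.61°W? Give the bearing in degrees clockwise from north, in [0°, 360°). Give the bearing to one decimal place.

Δλ = -163.61 − 140.54 = -304.15°; wrapped into (−180°, 180°]: 55.85°.
θ = atan2( sin Δλ · cos φ₂ , cos φ₁ · sin φ₂ − sin φ₁ · cos φ₂ · cos Δλ )
  = atan2(0.52551, 0.29948) = 60.322° → normalised to [0°, 360°): 60.322°.

60.3°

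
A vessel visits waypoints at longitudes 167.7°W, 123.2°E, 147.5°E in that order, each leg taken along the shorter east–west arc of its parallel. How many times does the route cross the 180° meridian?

Leg 1: -167.7° → +123.2°, shortest Δλ = -69.1° (west) — crosses 180°.
Leg 2: +123.2° → +147.5°, shortest Δλ = 24.3° (east) — does not cross 180°.
Total crossings: 1.

1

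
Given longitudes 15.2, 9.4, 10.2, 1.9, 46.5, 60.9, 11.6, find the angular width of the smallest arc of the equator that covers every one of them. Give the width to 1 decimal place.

Sort the longitudes: +1.9°, +9.4°, +10.2°, +11.6°, +15.2°, +46.5°, +60.9°.
Eastward gaps between consecutive values (wrapping around): 7.5°, 0.8°, 1.4°, 3.6°, 31.3°, 14.4°, 301.0°.
Largest gap = 301.0° ⇒ minimal covering band is its complement: 360° − 301.0° = 59.0°.
Band runs from +1.9° eastward to +60.9°.

59.0°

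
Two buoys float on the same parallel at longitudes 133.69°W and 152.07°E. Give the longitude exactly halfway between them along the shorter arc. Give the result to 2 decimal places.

170.81°W

Signed shortest Δλ from -133.69° to +152.07° is -74.24°.
Midpoint longitude = -133.69° + (-74.24°)/2 = -133.69° − 37.12° = -170.81°.
(The naïve average (-133.69 + +152.07)/2 = 9.19° is on the wrong side of the globe.)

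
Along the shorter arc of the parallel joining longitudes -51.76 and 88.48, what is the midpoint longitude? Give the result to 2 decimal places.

Signed shortest Δλ from -51.76° to +88.48° is +140.24°.
Midpoint longitude = -51.76° + (+140.24°)/2 = -51.76° + 70.12° = +18.36°.

+18.36°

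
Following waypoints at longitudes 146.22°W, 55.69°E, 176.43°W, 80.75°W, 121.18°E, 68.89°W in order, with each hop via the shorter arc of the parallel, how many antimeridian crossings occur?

Leg 1: -146.22° → +55.69°, shortest Δλ = -158.09° (west) — crosses 180°.
Leg 2: +55.69° → -176.43°, shortest Δλ = 127.88° (east) — crosses 180°.
Leg 3: -176.43° → -80.75°, shortest Δλ = 95.68° (east) — does not cross 180°.
Leg 4: -80.75° → +121.18°, shortest Δλ = -158.07° (west) — crosses 180°.
Leg 5: +121.18° → -68.89°, shortest Δλ = 169.93° (east) — crosses 180°.
Total crossings: 4.

4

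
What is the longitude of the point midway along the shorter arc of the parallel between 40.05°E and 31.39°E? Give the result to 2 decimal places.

Signed shortest Δλ from +40.05° to +31.39° is -8.66°.
Midpoint longitude = +40.05° + (-8.66°)/2 = +40.05° − 4.33° = +35.72°.

35.72°E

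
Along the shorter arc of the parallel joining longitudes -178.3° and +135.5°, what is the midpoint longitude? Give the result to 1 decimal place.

Signed shortest Δλ from -178.3° to +135.5° is -46.2°.
Midpoint longitude = -178.3° + (-46.2°)/2 = -178.3° − 23.1° = -201.4°.
Normalise into (−180°, 180°]: +158.6°.
(The naïve average (-178.3 + +135.5)/2 = -21.4° is on the wrong side of the globe.)

+158.6°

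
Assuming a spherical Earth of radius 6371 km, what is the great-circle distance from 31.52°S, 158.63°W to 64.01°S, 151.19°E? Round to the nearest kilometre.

4985 km

Δλ = 151.19 − -158.63 = 309.82°; wrapped into (−180°, 180°]: -50.18°.
Δφ = -64.01 − -31.52 = -32.49°.
a = sin²(Δφ/2) + cos φ₁ · cos φ₂ · sin²(Δλ/2) = 0.145427.
c = 2·atan2(√a, √(1−a)) = 0.78251 rad → d = 6371·c ≈ 4985.38 km.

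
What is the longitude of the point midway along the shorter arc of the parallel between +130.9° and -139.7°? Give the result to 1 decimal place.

Signed shortest Δλ from +130.9° to -139.7° is +89.4°.
Midpoint longitude = +130.9° + (+89.4°)/2 = +130.9° + 44.7° = +175.6°.
(The naïve average (+130.9 + -139.7)/2 = -4.4° is on the wrong side of the globe.)

+175.6°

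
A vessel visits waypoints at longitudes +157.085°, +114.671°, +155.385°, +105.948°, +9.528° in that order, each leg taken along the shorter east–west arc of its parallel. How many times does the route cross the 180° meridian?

0

Leg 1: +157.085° → +114.671°, shortest Δλ = -42.414° (west) — does not cross 180°.
Leg 2: +114.671° → +155.385°, shortest Δλ = 40.714° (east) — does not cross 180°.
Leg 3: +155.385° → +105.948°, shortest Δλ = -49.437° (west) — does not cross 180°.
Leg 4: +105.948° → +9.528°, shortest Δλ = -96.42° (west) — does not cross 180°.
Total crossings: 0.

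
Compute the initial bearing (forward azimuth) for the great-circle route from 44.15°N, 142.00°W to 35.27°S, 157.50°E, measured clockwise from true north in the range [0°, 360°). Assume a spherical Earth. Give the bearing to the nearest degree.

Δλ = 157.50 − -142.00 = 299.50°; wrapped into (−180°, 180°]: -60.50°.
θ = atan2( sin Δλ · cos φ₂ , cos φ₁ · sin φ₂ − sin φ₁ · cos φ₂ · cos Δλ )
  = atan2(-0.71059, -0.69435) = -134.338° → normalised to [0°, 360°): 225.662°.

226°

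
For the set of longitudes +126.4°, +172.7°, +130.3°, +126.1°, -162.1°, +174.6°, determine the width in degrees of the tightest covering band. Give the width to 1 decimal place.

71.8°

Sort the longitudes: -162.1°, +126.1°, +126.4°, +130.3°, +172.7°, +174.6°.
Eastward gaps between consecutive values (wrapping around): 288.2°, 0.3°, 3.9°, 42.4°, 1.9°, 23.3°.
Largest gap = 288.2° ⇒ minimal covering band is its complement: 360° − 288.2° = 71.8°.
Band runs from +126.1° eastward to -162.1°, crossing the antimeridian.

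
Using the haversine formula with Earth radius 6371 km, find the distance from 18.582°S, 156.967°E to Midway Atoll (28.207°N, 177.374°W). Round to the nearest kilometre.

5889 km

Δλ = -177.374 − 156.967 = -334.341°; wrapped into (−180°, 180°]: 25.659°.
Δφ = 28.207 − -18.582 = 46.789°.
a = sin²(Δφ/2) + cos φ₁ · cos φ₂ · sin²(Δλ/2) = 0.198842.
c = 2·atan2(√a, √(1−a)) = 0.92440 rad → d = 6371·c ≈ 5889.34 km.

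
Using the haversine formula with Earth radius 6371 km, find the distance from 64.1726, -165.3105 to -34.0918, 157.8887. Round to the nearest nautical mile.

6151 nmi

Δλ = 157.8887 − -165.3105 = 323.1992°; wrapped into (−180°, 180°]: -36.8008°.
Δφ = -34.0918 − 64.1726 = -98.2644°.
a = sin²(Δφ/2) + cos φ₁ · cos φ₂ · sin²(Δλ/2) = 0.607819.
c = 2·atan2(√a, √(1−a)) = 1.78814 rad → d = 6371·c ≈ 11392.25 km ≈ 6151.32 nmi.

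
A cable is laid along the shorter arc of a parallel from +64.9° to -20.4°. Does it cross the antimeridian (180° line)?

Signed shortest Δλ = ((-20.4 − 64.9 + 180) mod 360) − 180 = -85.3°.
Going west by 85.3° from +64.9° reaches -20.4° without touching 180°.

No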